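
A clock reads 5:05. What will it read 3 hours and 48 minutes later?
Starting time: 5:05
Adding 48 minutes to 5 minutes: 5 + 48 = 53 minutes
Adding 3 hours: 5 + 3 = 8
Final time: 8:53

Final answer: 8:53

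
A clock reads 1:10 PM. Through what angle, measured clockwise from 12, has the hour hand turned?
The hour hand moves 30 degrees per hour and 0.5 degrees per minute.
At 1:10: (1) x 30 + 10 x 0.5 = 30 + 5 = 35 degrees

Final answer: 35 degrees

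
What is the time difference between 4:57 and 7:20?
From 4:57 to 7:20:
(7 x 60 + 20) - (4 x 60 + 57) = 440 - 297 = 143 minutes
= 2 hours and 23 minutes

Final answer: 2 hours and 23 minutes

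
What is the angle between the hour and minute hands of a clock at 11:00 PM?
Hour hand position: 11 x 30 + 0 x 0.5 = 330 degrees
Minute hand position: 0 x 6 = 0 degrees
Difference: |330 - 0| = 330 degrees
Since 330 > 180, the smaller angle is 360 - 330 = 30 degrees

Final answer: 30 degrees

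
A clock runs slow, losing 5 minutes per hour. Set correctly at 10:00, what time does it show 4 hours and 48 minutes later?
For every 60 true minutes, the faulty clock advances 60 - 5 = 55 minutes.
True elapsed: 4 hours and 48 minutes = 288 minutes.
Faulty clock advances: 288 x 55/60 = 264 minutes (drift: 24 minutes behind).
Shown time: 10:00 + 264 minutes = 2:24.

Final answer: 2:24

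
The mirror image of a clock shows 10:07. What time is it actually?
Reflection across the vertical (12-6) axis maps a hand at angle A degrees to (360 - A) degrees, which sends a reading of T minutes past 12:00 to (720 - T) minutes past 12:00.
Mirror reads 10:07 = 607 minutes past 12:00.
Actual time: (720 - 607) mod 720 = 113 minutes = 1:53.

Final answer: 1:53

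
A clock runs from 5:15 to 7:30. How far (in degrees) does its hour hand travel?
The hour hand moves 0.5 degrees per minute.
Time elapsed: 7:30 - 5:15 = 135 minutes
Angular displacement: 135 x 0.5 = 67.5 degrees

Final answer: 67.5 degrees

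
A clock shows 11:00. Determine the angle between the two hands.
Hour hand position: 11 x 30 + 0 x 0.5 = 330 degrees
Minute hand position: 0 x 6 = 0 degrees
Difference: |330 - 0| = 330 degrees
Since 330 > 180, the smaller angle is 360 - 330 = 30 degrees

Final answer: 30 degrees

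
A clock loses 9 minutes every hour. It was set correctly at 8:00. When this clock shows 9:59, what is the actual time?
For every 60 true minutes, the faulty clock advances 51 minutes, so 1 faulty-clock minute corresponds to 60/51 true minutes.
From 8:00 to 9:59 on the faulty dial is 119 minutes.
True elapsed: 119 x 60/51 = 140 minutes = 2 hours and 20 minutes.
True time: 8:00 + 2 hours and 20 minutes = 10:20.

Final answer: 10:20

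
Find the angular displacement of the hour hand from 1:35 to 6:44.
The hour hand moves 0.5 degrees per minute.
Time elapsed: 6:44 - 1:35 = 309 minutes
Angular displacement: 309 x 0.5 = 154.5 degrees

Final answer: 154.5 degrees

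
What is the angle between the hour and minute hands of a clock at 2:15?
Hour hand position: 2 x 30 + 15 x 0.5 = 67.5 degrees
Minute hand position: 15 x 6 = 90 degrees
Difference: |67.5 - 90| = 22.5 degrees
The angle between the hands is 22.5 degrees

Final answer: 22.5 degrees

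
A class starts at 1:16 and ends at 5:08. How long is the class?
From 1:16 to 5:08:
(5 x 60 + 8) - (1 x 60 + 16) = 308 - 76 = 232 minutes
= 3 hours and 52 minutes

Final answer: 3 hours and 52 minutes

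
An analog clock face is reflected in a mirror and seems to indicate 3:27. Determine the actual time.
Reflection across the vertical (12-6) axis maps a hand at angle A degrees to (360 - A) degrees, which sends a reading of T minutes past 12:00 to (720 - T) minutes past 12:00.
Mirror reads 3:27 = 207 minutes past 12:00.
Actual time: (720 - 207) mod 720 = 513 minutes = 8:33.

Final answer: 8:33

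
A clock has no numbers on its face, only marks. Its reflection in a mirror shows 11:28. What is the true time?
Reflection across the vertical (12-6) axis maps a hand at angle A degrees to (360 - A) degrees, which sends a reading of T minutes past 12:00 to (720 - T) minutes past 12:00.
Mirror reads 11:28 = 688 minutes past 12:00.
Actual time: (720 - 688) mod 720 = 32 minutes = 12:32.

Final answer: 12:32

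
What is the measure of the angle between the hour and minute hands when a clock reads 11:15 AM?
Hour hand position: 11 x 30 + 15 x 0.5 = 337.5 degrees
Minute hand position: 15 x 6 = 90 degrees
Difference: |337.5 - 90| = 247.5 degrees
Since 247.5 > 180, the smaller angle is 360 - 247.5 = 112.5 degrees

Final answer: 112.5 degrees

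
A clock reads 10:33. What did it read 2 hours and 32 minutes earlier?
Starting time: 10:33 = 633 total minutes past 12:00
Subtracting: 2 hours and 32 minutes = 152 minutes
633 - 152 = 481 minutes
= 8 hours and 1 minute past 12:00 = 8:01

Final answer: 8:01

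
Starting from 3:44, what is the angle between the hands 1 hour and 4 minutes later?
First find the time 1 hour and 4 minutes after 3:44.
Total minutes: 3 x 60 + 44 + 1 x 60 + 4 = 288.
288 mod 720 = 288 minutes = 4:48.
Now compute the angle at 4:48:
Hour hand: 4 x 30 + 48 x 0.5 = 144 degrees
Minute hand: 48 x 6 = 288 degrees
Difference: |144 - 288| = 144 degrees
The angle is 144 degrees

Final answer: 144 degrees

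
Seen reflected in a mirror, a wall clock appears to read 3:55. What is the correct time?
Reflection across the vertical (12-6) axis maps a hand at angle A degrees to (360 - A) degrees, which sends a reading of T minutes past 12:00 to (720 - T) minutes past 12:00.
Mirror reads 3:55 = 235 minutes past 12:00.
Actual time: (720 - 235) mod 720 = 485 minutes = 8:05.

Final answer: 8:05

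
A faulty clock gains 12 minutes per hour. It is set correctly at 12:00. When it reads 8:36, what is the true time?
For every 60 true minutes, the faulty clock advances 72 minutes, so 1 faulty-clock minute corresponds to 60/72 true minutes.
From 12:00 to 8:36 on the faulty dial is 516 minutes.
True elapsed: 516 x 60/72 = 430 minutes = 7 hours and 10 minutes.
True time: 12:00 + 7 hours and 10 minutes = 7:10.

Final answer: 7:10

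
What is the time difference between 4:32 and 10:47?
From 4:32 to 10:47:
(10 x 60 + 47) - (4 x 60 + 32) = 647 - 272 = 375 minutes
= 6 hours and 15 minutes

Final answer: 6 hours and 15 minutes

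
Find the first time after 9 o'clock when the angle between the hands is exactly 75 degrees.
At t minutes past 9:00, the hour hand is at 30 x 9 + 0.5t degrees and the minute hand is at 6t degrees.
The smaller angle between them is 75 degrees when |30H - 5.5t| = 75 or |30H - 5.5t| = 285.
With H = 9, solve 30 x 9 - 5.5t = +/- target for each target:
  t = (30 x 9 - 75) / 5.5 = 35.45
  t = (30 x 9 + 75) / 5.5 = 62.73 (outside (0, 60))
  t = (30 x 9 - 285) / 5.5 = -2.73 (outside (0, 60))
  t = (30 x 9 + 285) / 5.5 = 100.91 (outside (0, 60))
Valid solutions in (0, 60): {35.45} minutes.
The first occurrence is t = 35.45 minutes.
The hands form a 75-degree angle at 35.45 minutes past 9:00.

Final answer: 35.45 minutes past 9:00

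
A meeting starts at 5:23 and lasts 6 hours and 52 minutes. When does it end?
Starting time: 5:23
Adding 52 minutes to 23 minutes: 23 + 52 = 75 minutes = 1 hour and 15 minutes
Adding 6 hours: 5 + 6 + 1 (carry) = 12
Final time: 12:15

Final answer: 12:15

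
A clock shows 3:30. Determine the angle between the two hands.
Hour hand position: 3 x 30 + 30 x 0.5 = 105 degrees
Minute hand position: 30 x 6 = 180 degrees
Difference: |105 - 180| = 75 degrees
The angle between the hands is 75 degrees

Final answer: 75 degrees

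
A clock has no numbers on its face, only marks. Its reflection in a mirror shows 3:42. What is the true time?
Reflection across the vertical (12-6) axis maps a hand at angle A degrees to (360 - A) degrees, which sends a reading of T minutes past 12:00 to (720 - T) minutes past 12:00.
Mirror reads 3:42 = 222 minutes past 12:00.
Actual time: (720 - 222) mod 720 = 498 minutes = 8:18.

Final answer: 8:18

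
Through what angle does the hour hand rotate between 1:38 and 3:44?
The hour hand moves 0.5 degrees per minute.
Time elapsed: 3:44 - 1:38 = 126 minutes
Angular displacement: 126 x 0.5 = 63 degrees

Final answer: 63 degrees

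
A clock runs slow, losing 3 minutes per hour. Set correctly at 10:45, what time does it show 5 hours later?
For every 60 true minutes, the faulty clock advances 60 - 3 = 57 minutes.
True elapsed: 5 hours = 300 minutes.
Faulty clock advances: 300 x 57/60 = 285 minutes (drift: 15 minutes behind).
Shown time: 10:45 + 285 minutes = 3:30.

Final answer: 3:30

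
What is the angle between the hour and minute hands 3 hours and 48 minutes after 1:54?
First find the time 3 hours and 48 minutes after 1:54.
Total minutes: 1 x 60 + 54 + 3 x 60 + 48 = 342.
342 mod 720 = 342 minutes = 5:42.
Now compute the angle at 5:42:
Hour hand: 5 x 30 + 42 x 0.5 = 171 degrees
Minute hand: 42 x 6 = 252 degrees
Difference: |171 - 252| = 81 degrees
The angle is 81 degrees

Final answer: 81 degrees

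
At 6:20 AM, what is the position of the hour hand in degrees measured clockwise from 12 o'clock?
The hour hand moves 30 degrees per hour and 0.5 degrees per minute.
At 6:20: (6) x 30 + 20 x 0.5 = 180 + 10 = 190 degrees

Final answer: 190 degrees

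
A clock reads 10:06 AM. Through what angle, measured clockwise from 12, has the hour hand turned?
The hour hand moves 30 degrees per hour and 0.5 degrees per minute.
At 10:06: (10) x 30 + 6 x 0.5 = 300 + 3 = 303 degrees

Final answer: 303 degrees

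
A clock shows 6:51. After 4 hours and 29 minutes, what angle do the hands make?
First find the time 4 hours and 29 minutes after 6:51.
Total minutes: 6 x 60 + 51 + 4 x 60 + 29 = 680.
680 mod 720 = 680 minutes = 11:20.
Now compute the angle at 11:20:
Hour hand: 11 x 30 + 20 x 0.5 = 340 degrees
Minute hand: 20 x 6 = 120 degrees
Difference: |340 - 120| = 220 degrees
Smaller angle: 360 - 220 = 140 degrees

Final answer: 140 degrees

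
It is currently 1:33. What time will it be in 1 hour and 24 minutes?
Starting time: 1:33
Adding 24 minutes to 33 minutes: 33 + 24 = 57 minutes
Adding 1 hour: 1 + 1 = 2
Final time: 2:57

Final answer: 2:57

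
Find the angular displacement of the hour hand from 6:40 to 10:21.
The hour hand moves 0.5 degrees per minute.
Time elapsed: 10:21 - 6:40 = 221 minutes
Angular displacement: 221 x 0.5 = 110.5 degrees

Final answer: 110.5 degrees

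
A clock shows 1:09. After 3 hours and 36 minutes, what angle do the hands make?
First find the time 3 hours and 36 minutes after 1:09.
Total minutes: 1 x 60 + 9 + 3 x 60 + 36 = 285.
285 mod 720 = 285 minutes = 4:45.
Now compute the angle at 4:45:
Hour hand: 4 x 30 + 45 x 0.5 = 142.5 degrees
Minute hand: 45 x 6 = 270 degrees
Difference: |142.5 - 270| = 127.5 degrees
The angle is 127.5 degrees

Final answer: 127.5 degrees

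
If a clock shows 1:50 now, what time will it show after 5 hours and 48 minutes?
Starting time: 1:50
Adding 48 minutes to 50 minutes: 50 + 48 = 98 minutes = 1 hour and 38 minutes
Adding 5 hours: 1 + 5 + 1 (carry) = 7
Final time: 7:38

Final answer: 7:38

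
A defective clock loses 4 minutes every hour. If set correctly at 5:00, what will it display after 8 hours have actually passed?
For every 60 true minutes, the faulty clock advances 60 - 4 = 56 minutes.
True elapsed: 8 hours = 480 minutes.
Faulty clock advances: 480 x 56/60 = 448 minutes (drift: 32 minutes behind).
Shown time: 5:00 + 448 minutes = 12:28.

Final answer: 12:28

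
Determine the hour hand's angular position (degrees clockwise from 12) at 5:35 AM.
The hour hand moves 30 degrees per hour and 0.5 degrees per minute.
At 5:35: (5) x 30 + 35 x 0.5 = 150 + 17.5 = 167.5 degrees

Final answer: 167.5 degrees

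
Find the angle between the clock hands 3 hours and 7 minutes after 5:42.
First find the time 3 hours and 7 minutes after 5:42.
Total minutes: 5 x 60 + 42 + 3 x 60 + 7 = 529.
529 mod 720 = 529 minutes = 8:49.
Now compute the angle at 8:49:
Hour hand: 8 x 30 + 49 x 0.5 = 264.5 degrees
Minute hand: 49 x 6 = 294 degrees
Difference: |264.5 - 294| = 29.5 degrees
The angle is 29.5 degrees

Final answer: 29.5 degrees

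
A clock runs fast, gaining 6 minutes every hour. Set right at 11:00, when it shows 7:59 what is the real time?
For every 60 true minutes, the faulty clock advances 66 minutes, so 1 faulty-clock minute corresponds to 60/66 true minutes.
From 11:00 to 7:59 on the faulty dial is 539 minutes.
True elapsed: 539 x 60/66 = 490 minutes = 8 hours and 10 minutes.
True time: 11:00 + 8 hours and 10 minutes = 7:10.

Final answer: 7:10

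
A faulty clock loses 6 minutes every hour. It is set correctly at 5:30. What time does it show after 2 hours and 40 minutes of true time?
For every 60 true minutes, the faulty clock advances 60 - 6 = 54 minutes.
True elapsed: 2 hours and 40 minutes = 160 minutes.
Faulty clock advances: 160 x 54/60 = 144 minutes (drift: 16 minutes behind).
Shown time: 5:30 + 144 minutes = 7:54.

Final answer: 7:54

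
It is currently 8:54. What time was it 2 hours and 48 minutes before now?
Starting time: 8:54 = 534 total minutes past 12:00
Subtracting: 2 hours and 48 minutes = 168 minutes
534 - 168 = 366 minutes
= 6 hours and 6 minutes past 12:00 = 6:06

Final answer: 6:06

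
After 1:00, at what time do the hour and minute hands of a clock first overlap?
The minute hand gains 5.5 degrees per minute on the hour hand.
At 1:00, the hour hand is at 30 degrees and the minute hand is at 0 degrees.
The gap is 30 degrees. Time to close: 30/5.5 = 60 x 1/11 = 5.45 minutes.
The hands overlap at 5.45 minutes past 1:00.

Final answer: 5.45 minutes past 1:00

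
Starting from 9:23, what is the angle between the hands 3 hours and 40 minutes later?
First find the time 3 hours and 40 minutes after 9:23.
Total minutes: 9 x 60 + 23 + 3 x 60 + 40 = 783.
783 mod 720 = 63 minutes = 1:03.
Now compute the angle at 1:03:
Hour hand: 1 x 30 + 3 x 0.5 = 31.5 degrees
Minute hand: 3 x 6 = 18 degrees
Difference: |31.5 - 18| = 13.5 degrees
The angle is 13.5 degrees

Final answer: 13.5 degrees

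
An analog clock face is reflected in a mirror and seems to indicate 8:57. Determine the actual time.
Reflection across the vertical (12-6) axis maps a hand at angle A degrees to (360 - A) degrees, which sends a reading of T minutes past 12:00 to (720 - T) minutes past 12:00.
Mirror reads 8:57 = 537 minutes past 12:00.
Actual time: (720 - 537) mod 720 = 183 minutes = 3:03.

Final answer: 3:03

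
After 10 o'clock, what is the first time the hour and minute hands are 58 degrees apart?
At t minutes past 10:00, the hour hand is at 30 x 10 + 0.5t degrees and the minute hand is at 6t degrees.
The smaller angle between them is 58 degrees when |30H - 5.5t| = 58 or |30H - 5.5t| = 302.
With H = 10, solve 30 x 10 - 5.5t = +/- target for each target:
  t = (30 x 10 - 58) / 5.5 = 44
  t = (30 x 10 + 58) / 5.5 = 65.09 (outside (0, 60))
  t = (30 x 10 - 302) / 5.5 = -0.36 (outside (0, 60))
  t = (30 x 10 + 302) / 5.5 = 109.45 (outside (0, 60))
Valid solutions in (0, 60): {44} minutes.
The first occurrence is t = 44 minutes.
The hands form a 58-degree angle at 44 minutes past 10:00.

Final answer: 44 minutes past 10:00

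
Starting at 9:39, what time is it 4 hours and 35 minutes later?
Starting time: 9:39
Adding 35 minutes to 39 minutes: 39 + 35 = 74 minutes = 1 hour and 14 minutes
Adding 4 hours: 9 + 4 + 1 (carry) = 14 - 12 = 2
Final time: 2:14

Final answer: 2:14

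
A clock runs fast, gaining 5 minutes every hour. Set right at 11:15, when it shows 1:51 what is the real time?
For every 60 true minutes, the faulty clock advances 65 minutes, so 1 faulty-clock minute corresponds to 60/65 true minutes.
From 11:15 to 1:51 on the faulty dial is 156 minutes.
True elapsed: 156 x 60/65 = 144 minutes = 2 hours and 24 minutes.
True time: 11:15 + 2 hours and 24 minutes = 1:39.

Final answer: 1:39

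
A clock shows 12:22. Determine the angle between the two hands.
Hour hand position: 0 x 30 + 22 x 0.5 = 11 degrees
Minute hand position: 22 x 6 = 132 degrees
Difference: |11 - 132| = 121 degrees
The angle between the hands is 121 degrees

Final answer: 121 degrees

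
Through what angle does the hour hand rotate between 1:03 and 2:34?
The hour hand moves 0.5 degrees per minute.
Time elapsed: 2:34 - 1:03 = 91 minutes
Angular displacement: 91 x 0.5 = 45.5 degrees

Final answer: 45.5 degrees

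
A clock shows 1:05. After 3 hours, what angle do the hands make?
First find the time 3 hours after 1:05.
Total minutes: 1 x 60 + 5 + 3 x 60 + 0 = 245.
245 mod 720 = 245 minutes = 4:05.
Now compute the angle at 4:05:
Hour hand: 4 x 30 + 5 x 0.5 = 122.5 degrees
Minute hand: 5 x 6 = 30 degrees
Difference: |122.5 - 30| = 92.5 degrees
The angle is 92.5 degrees

Final answer: 92.5 degrees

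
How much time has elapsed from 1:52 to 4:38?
From 1:52 to 4:38:
(4 x 60 + 38) - (1 x 60 + 52) = 278 - 112 = 166 minutes
= 2 hours and 46 minutes

Final answer: 2 hours and 46 minutes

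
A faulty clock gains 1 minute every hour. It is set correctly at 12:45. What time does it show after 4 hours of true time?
For every 60 true minutes, the faulty clock advances 60 + 1 = 61 minutes.
True elapsed: 4 hours = 240 minutes.
Faulty clock advances: 240 x 61/60 = 244 minutes (drift: 4 minutes ahead).
Shown time: 12:45 + 244 minutes = 4:49.

Final answer: 4:49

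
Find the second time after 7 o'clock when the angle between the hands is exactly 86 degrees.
At t minutes past 7:00, the hour hand is at 30 x 7 + 0.5t degrees and the minute hand is at 6t degrees.
The smaller angle between them is 86 degrees when |30H - 5.5t| = 86 or |30H - 5.5t| = 274.
With H = 7, solve 30 x 7 - 5.5t = +/- target for each target:
  t = (30 x 7 - 86) / 5.5 = 22.55
  t = (30 x 7 + 86) / 5.5 = 53.82
  t = (30 x 7 - 274) / 5.5 = -11.64 (outside (0, 60))
  t = (30 x 7 + 274) / 5.5 = 88 (outside (0, 60))
Valid solutions in (0, 60): {22.55, 53.82} minutes.
The second occurrence is t = 53.82 minutes.
The hands form a 86-degree angle at 53.82 minutes past 7:00.

Final answer: 53.82 minutes past 7:00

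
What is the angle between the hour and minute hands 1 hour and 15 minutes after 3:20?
First find the time 1 hour and 15 minutes after 3:20.
Total minutes: 3 x 60 + 20 + 1 x 60 + 15 = 275.
275 mod 720 = 275 minutes = 4:35.
Now compute the angle at 4:35:
Hour hand: 4 x 30 + 35 x 0.5 = 137.5 degrees
Minute hand: 35 x 6 = 210 degrees
Difference: |137.5 - 210| = 72.5 degrees
The angle is 72.5 degrees

Final answer: 72.5 degrees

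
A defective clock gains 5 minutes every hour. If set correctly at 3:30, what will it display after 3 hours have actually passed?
For every 60 true minutes, the faulty clock advances 60 + 5 = 65 minutes.
True elapsed: 3 hours = 180 minutes.
Faulty clock advances: 180 x 65/60 = 195 minutes (drift: 15 minutes ahead).
Shown time: 3:30 + 195 minutes = 6:45.

Final answer: 6:45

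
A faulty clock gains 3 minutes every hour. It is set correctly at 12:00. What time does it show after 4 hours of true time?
For every 60 true minutes, the faulty clock advances 60 + 3 = 63 minutes.
True elapsed: 4 hours = 240 minutes.
Faulty clock advances: 240 x 63/60 = 252 minutes (drift: 12 minutes ahead).
Shown time: 12:00 + 252 minutes = 4:12.

Final answer: 4:12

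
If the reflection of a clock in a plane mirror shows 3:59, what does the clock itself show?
Reflection across the vertical (12-6) axis maps a hand at angle A degrees to (360 - A) degrees, which sends a reading of T minutes past 12:00 to (720 - T) minutes past 12:00.
Mirror reads 3:59 = 239 minutes past 12:00.
Actual time: (720 - 239) mod 720 = 481 minutes = 8:01.

Final answer: 8:01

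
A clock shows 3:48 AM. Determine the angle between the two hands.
Hour hand position: 3 x 30 + 48 x 0.5 = 114 degrees
Minute hand position: 48 x 6 = 288 degrees
Difference: |114 - 288| = 174 degrees
The angle between the hands is 174 degrees

Final answer: 174 degrees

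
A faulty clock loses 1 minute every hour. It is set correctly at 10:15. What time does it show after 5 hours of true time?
For every 60 true minutes, the faulty clock advances 60 - 1 = 59 minutes.
True elapsed: 5 hours = 300 minutes.
Faulty clock advances: 300 x 59/60 = 295 minutes (drift: 5 minutes behind).
Shown time: 10:15 + 295 minutes = 3:10.

Final answer: 3:10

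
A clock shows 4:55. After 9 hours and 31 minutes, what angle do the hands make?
First find the time 9 hours and 31 minutes after 4:55.
Total minutes: 4 x 60 + 55 + 9 x 60 + 31 = 866.
866 mod 720 = 146 minutes = 2:26.
Now compute the angle at 2:26:
Hour hand: 2 x 30 + 26 x 0.5 = 73 degrees
Minute hand: 26 x 6 = 156 degrees
Difference: |73 - 156| = 83 degrees
The angle is 83 degrees

Final answer: 83 degrees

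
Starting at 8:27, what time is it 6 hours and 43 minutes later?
Starting time: 8:27
Adding 43 minutes to 27 minutes: 27 + 43 = 70 minutes = 1 hour and 10 minutes
Adding 6 hours: 8 + 6 + 1 (carry) = 15 - 12 = 3
Final time: 3:10

Final answer: 3:10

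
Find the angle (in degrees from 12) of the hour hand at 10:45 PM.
The hour hand moves 30 degrees per hour and 0.5 degrees per minute.
At 10:45: (10) x 30 + 45 x 0.5 = 300 + 22.5 = 322.5 degrees

Final answer: 322.5 degrees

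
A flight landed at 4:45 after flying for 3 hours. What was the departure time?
Starting time: 4:45 = 285 total minutes past 12:00
Subtracting: 3 hours = 180 minutes
285 - 180 = 105 minutes
= 1 hour and 45 minutes past 12:00 = 1:45

Final answer: 1:45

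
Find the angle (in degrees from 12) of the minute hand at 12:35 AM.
The minute hand moves 6 degrees per minute.
At 12:35: 35 x 6 = 210 degrees

Final answer: 210 degrees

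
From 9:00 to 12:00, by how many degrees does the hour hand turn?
The hour hand moves 0.5 degrees per minute.
Time elapsed: 12:00 - 9:00 = 180 minutes
Angular displacement: 180 x 0.5 = 90 degrees

Final answer: 90 degrees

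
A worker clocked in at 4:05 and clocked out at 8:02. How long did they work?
From 4:05 to 8:02:
(8 x 60 + 2) - (4 x 60 + 5) = 482 - 245 = 237 minutes
= 3 hours and 57 minutes

Final answer: 3 hours and 57 minutes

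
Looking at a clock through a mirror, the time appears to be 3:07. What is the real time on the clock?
Reflection across the vertical (12-6) axis maps a hand at angle A degrees to (360 - A) degrees, which sends a reading of T minutes past 12:00 to (720 - T) minutes past 12:00.
Mirror reads 3:07 = 187 minutes past 12:00.
Actual time: (720 - 187) mod 720 = 533 minutes = 8:53.

Final answer: 8:53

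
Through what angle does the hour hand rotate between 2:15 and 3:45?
The hour hand moves 0.5 degrees per minute.
Time elapsed: 3:45 - 2:15 = 90 minutes
Angular displacement: 90 x 0.5 = 45 degrees

Final answer: 45 degrees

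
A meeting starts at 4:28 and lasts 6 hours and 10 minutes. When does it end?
Starting time: 4:28
Adding 10 minutes to 28 minutes: 28 + 10 = 38 minutes
Adding 6 hours: 4 + 6 = 10
Final time: 10:38

Final answer: 10:38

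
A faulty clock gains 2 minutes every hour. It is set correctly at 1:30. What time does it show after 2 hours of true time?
For every 60 true minutes, the faulty clock advances 60 + 2 = 62 minutes.
True elapsed: 2 hours = 120 minutes.
Faulty clock advances: 120 x 62/60 = 124 minutes (drift: 4 minutes ahead).
Shown time: 1:30 + 124 minutes = 3:34.

Final answer: 3:34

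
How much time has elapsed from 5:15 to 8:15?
From 5:15 to 8:15:
(8 x 60 + 15) - (5 x 60 + 15) = 495 - 315 = 180 minutes
= 3 hours

Final answer: 3 hours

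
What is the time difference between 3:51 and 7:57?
From 3:51 to 7:57:
(7 x 60 + 57) - (3 x 60 + 51) = 477 - 231 = 246 minutes
= 4 hours and 6 minutes

Final answer: 4 hours and 6 minutes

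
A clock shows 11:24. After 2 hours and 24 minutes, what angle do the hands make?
First find the time 2 hours and 24 minutes after 11:24.
Total minutes: 11 x 60 + 24 + 2 x 60 + 24 = 828.
828 mod 720 = 108 minutes = 1:48.
Now compute the angle at 1:48:
Hour hand: 1 x 30 + 48 x 0.5 = 54 degrees
Minute hand: 48 x 6 = 288 degrees
Difference: |54 - 288| = 234 degrees
Smaller angle: 360 - 234 = 126 degrees

Final answer: 126 degrees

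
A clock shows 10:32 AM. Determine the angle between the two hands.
Hour hand position: 10 x 30 + 32 x 0.5 = 316 degrees
Minute hand position: 32 x 6 = 192 degrees
Difference: |316 - 192| = 124 degrees
The angle between the hands is 124 degrees

Final answer: 124 degrees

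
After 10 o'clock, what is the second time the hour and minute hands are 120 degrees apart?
At t minutes past 10:00, the hour hand is at 30 x 10 + 0.5t degrees and the minute hand is at 6t degrees.
The smaller angle between them is 120 degrees when |30H - 5.5t| = 120 or |30H - 5.5t| = 240.
With H = 10, solve 30 x 10 - 5.5t = +/- target for each target:
  t = (30 x 10 - 120) / 5.5 = 32.73
  t = (30 x 10 + 120) / 5.5 = 76.36 (outside (0, 60))
  t = (30 x 10 - 240) / 5.5 = 10.91
  t = (30 x 10 + 240) / 5.5 = 98.18 (outside (0, 60))
Valid solutions in (0, 60): {10.91, 32.73} minutes.
The second occurrence is t = 32.73 minutes.
The hands form a 120-degree angle at 32.73 minutes past 10:00.

Final answer: 32.73 minutes past 10:00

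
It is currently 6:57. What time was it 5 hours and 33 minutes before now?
Starting time: 6:57 = 417 total minutes past 12:00
Subtracting: 5 hours and 33 minutes = 333 minutes
417 - 333 = 84 minutes
= 1 hour and 24 minutes past 12:00 = 1:24

Final answer: 1:24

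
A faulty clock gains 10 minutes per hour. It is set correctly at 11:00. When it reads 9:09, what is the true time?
For every 60 true minutes, the faulty clock advances 70 minutes, so 1 faulty-clock minute corresponds to 60/70 true minutes.
From 11:00 to 9:09 on the faulty dial is 609 minutes.
True elapsed: 609 x 60/70 = 522 minutes = 8 hours and 42 minutes.
True time: 11:00 + 8 hours and 42 minutes = 7:42.

Final answer: 7:42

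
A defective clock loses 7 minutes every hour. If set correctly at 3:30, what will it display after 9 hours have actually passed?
For every 60 true minutes, the faulty clock advances 60 - 7 = 53 minutes.
True elapsed: 9 hours = 540 minutes.
Faulty clock advances: 540 x 53/60 = 477 minutes (drift: 63 minutes behind).
Shown time: 3:30 + 477 minutes = 11:27.

Final answer: 11:27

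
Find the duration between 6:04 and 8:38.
From 6:04 to 8:38:
(8 x 60 + 38) - (6 x 60 + 4) = 518 - 364 = 154 minutes
= 2 hours and 34 minutes

Final answer: 2 hours and 34 minutes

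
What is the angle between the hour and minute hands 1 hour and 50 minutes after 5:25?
First find the time 1 hour and 50 minutes after 5:25.
Total minutes: 5 x 60 + 25 + 1 x 60 + 50 = 435.
435 mod 720 = 435 minutes = 7:15.
Now compute the angle at 7:15:
Hour hand: 7 x 30 + 15 x 0.5 = 217.5 degrees
Minute hand: 15 x 6 = 90 degrees
Difference: |217.5 - 90| = 127.5 degrees
The angle is 127.5 degrees

Final answer: 127.5 degrees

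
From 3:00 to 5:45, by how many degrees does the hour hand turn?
The hour hand moves 0.5 degrees per minute.
Time elapsed: 5:45 - 3:00 = 165 minutes
Angular displacement: 165 x 0.5 = 82.5 degrees

Final answer: 82.5 degrees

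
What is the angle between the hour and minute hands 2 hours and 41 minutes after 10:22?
First find the time 2 hours and 41 minutes after 10:22.
Total minutes: 10 x 60 + 22 + 2 x 60 + 41 = 783.
783 mod 720 = 63 minutes = 1:03.
Now compute the angle at 1:03:
Hour hand: 1 x 30 + 3 x 0.5 = 31.5 degrees
Minute hand: 3 x 6 = 18 degrees
Difference: |31.5 - 18| = 13.5 degrees
The angle is 13.5 degrees

Final answer: 13.5 degrees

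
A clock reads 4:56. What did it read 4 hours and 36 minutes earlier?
Starting time: 4:56 = 296 total minutes past 12:00
Subtracting: 4 hours and 36 minutes = 276 minutes
296 - 276 = 20 minutes
= 20 minutes past 12:00 = 12:20

Final answer: 12:20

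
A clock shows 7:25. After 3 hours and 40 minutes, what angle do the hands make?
First find the time 3 hours and 40 minutes after 7:25.
Total minutes: 7 x 60 + 25 + 3 x 60 + 40 = 665.
665 mod 720 = 665 minutes = 11:05.
Now compute the angle at 11:05:
Hour hand: 11 x 30 + 5 x 0.5 = 332.5 degrees
Minute hand: 5 x 6 = 30 degrees
Difference: |332.5 - 30| = 302.5 degrees
Smaller angle: 360 - 302.5 = 57.5 degrees

Final answer: 57.5 degrees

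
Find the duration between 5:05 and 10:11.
From 5:05 to 10:11:
(10 x 60 + 11) - (5 x 60 + 5) = 611 - 305 = 306 minutes
= 5 hours and 6 minutes

Final answer: 5 hours and 6 minutes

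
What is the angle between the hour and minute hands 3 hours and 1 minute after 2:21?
First find the time 3 hours and 1 minute after 2:21.
Total minutes: 2 x 60 + 21 + 3 x 60 + 1 = 322.
322 mod 720 = 322 minutes = 5:22.
Now compute the angle at 5:22:
Hour hand: 5 x 30 + 22 x 0.5 = 161 degrees
Minute hand: 22 x 6 = 132 degrees
Difference: |161 - 132| = 29 degrees
The angle is 29 degrees

Final answer: 29 degrees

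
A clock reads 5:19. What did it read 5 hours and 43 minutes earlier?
Starting time: 5:19 = 319 total minutes past 12:00
Subtracting: 5 hours and 43 minutes = 343 minutes
319 - 343 = -24 (negative, add 12 hours = 720) = 696 minutes
= 11 hours and 36 minutes past 12:00 = 11:36

Final answer: 11:36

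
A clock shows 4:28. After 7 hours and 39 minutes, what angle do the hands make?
First find the time 7 hours and 39 minutes after 4:28.
Total minutes: 4 x 60 + 28 + 7 x 60 + 39 = 727.
727 mod 720 = 7 minutes = 12:07.
Now compute the angle at 12:07:
Hour hand: 0 x 30 + 7 x 0.5 = 3.5 degrees
Minute hand: 7 x 6 = 42 degrees
Difference: |3.5 - 42| = 38.5 degrees
The angle is 38.5 degrees

Final answer: 38.5 degrees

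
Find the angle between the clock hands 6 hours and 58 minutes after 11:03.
First find the time 6 hours and 58 minutes after 11:03.
Total minutes: 11 x 60 + 3 + 6 x 60 + 58 = 1081.
1081 mod 720 = 361 minutes = 6:01.
Now compute the angle at 6:01:
Hour hand: 6 x 30 + 1 x 0.5 = 180.5 degrees
Minute hand: 1 x 6 = 6 degrees
Difference: |180.5 - 6| = 174.5 degrees
The angle is 174.5 degrees

Final answer: 174.5 degrees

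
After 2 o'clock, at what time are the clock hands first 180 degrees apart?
For hands to be 180 degrees apart: |30H - 5.5t| = 180
With H = 2: t = (30 x 2 + 180)/5.5 = 43.64 or t = (30 x 2 - 180)/5.5 = -21.82
First valid solution (0 < t < 60): t = 43.64 minutes
The hands are opposite at 43.64 minutes past 2:00.

Final answer: 43.64 minutes past 2:00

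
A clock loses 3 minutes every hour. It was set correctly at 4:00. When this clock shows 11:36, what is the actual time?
For every 60 true minutes, the faulty clock advances 57 minutes, so 1 faulty-clock minute corresponds to 60/57 true minutes.
From 4:00 to 11:36 on the faulty dial is 456 minutes.
True elapsed: 456 x 60/57 = 480 minutes = 8 hours.
True time: 4:00 + 8 hours = 12:00.

Final answer: 12:00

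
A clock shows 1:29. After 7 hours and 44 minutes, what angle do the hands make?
First find the time 7 hours and 44 minutes after 1:29.
Total minutes: 1 x 60 + 29 + 7 x 60 + 44 = 553.
553 mod 720 = 553 minutes = 9:13.
Now compute the angle at 9:13:
Hour hand: 9 x 30 + 13 x 0.5 = 276.5 degrees
Minute hand: 13 x 6 = 78 degrees
Difference: |276.5 - 78| = 198.5 degrees
Smaller angle: 360 - 198.5 = 161.5 degrees

Final answer: 161.5 degrees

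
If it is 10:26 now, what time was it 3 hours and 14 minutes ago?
Starting time: 10:26 = 626 total minutes past 12:00
Subtracting: 3 hours and 14 minutes = 194 minutes
626 - 194 = 432 minutes
= 7 hours and 12 minutes past 12:00 = 7:12

Final answer: 7:12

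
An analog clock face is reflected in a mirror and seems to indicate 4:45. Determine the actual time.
Reflection across the vertical (12-6) axis maps a hand at angle A degrees to (360 - A) degrees, which sends a reading of T minutes past 12:00 to (720 - T) minutes past 12:00.
Mirror reads 4:45 = 285 minutes past 12:00.
Actual time: (720 - 285) mod 720 = 435 minutes = 7:15.

Final answer: 7:15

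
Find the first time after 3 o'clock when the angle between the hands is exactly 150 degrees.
At t minutes past 3:00, the hour hand is at 30 x 3 + 0.5t degrees and the minute hand is at 6t degrees.
The smaller angle between them is 150 degrees when |30H - 5.5t| = 150 or |30H - 5.5t| = 210.
With H = 3, solve 30 x 3 - 5.5t = +/- target for each target:
  t = (30 x 3 - 150) / 5.5 = -10.91 (outside (0, 60))
  t = (30 x 3 + 150) / 5.5 = 43.64
  t = (30 x 3 - 210) / 5.5 = -21.82 (outside (0, 60))
  t = (30 x 3 + 210) / 5.5 = 54.55
Valid solutions in (0, 60): {43.64, 54.55} minutes.
The first occurrence is t = 43.64 minutes.
The hands form a 150-degree angle at 43.64 minutes past 3:00.

Final answer: 43.64 minutes past 3:00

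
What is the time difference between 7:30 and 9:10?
From 7:30 to 9:10:
(9 x 60 + 10) - (7 x 60 + 30) = 550 - 450 = 100 minutes
= 1 hour and 40 minutes

Final answer: 1 hour and 40 minutes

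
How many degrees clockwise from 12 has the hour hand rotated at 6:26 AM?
The hour hand moves 30 degrees per hour and 0.5 degrees per minute.
At 6:26: (6) x 30 + 26 x 0.5 = 180 + 13 = 193 degrees

Final answer: 193 degrees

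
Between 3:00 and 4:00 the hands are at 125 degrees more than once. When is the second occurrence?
At t minutes past 3:00, the hour hand is at 30 x 3 + 0.5t degrees and the minute hand is at 6t degrees.
The smaller angle between them is 125 degrees when |30H - 5.5t| = 125 or |30H - 5.5t| = 235.
With H = 3, solve 30 x 3 - 5.5t = +/- target for each target:
  t = (30 x 3 - 125) / 5.5 = -6.36 (outside (0, 60))
  t = (30 x 3 + 125) / 5.5 = 39.09
  t = (30 x 3 - 235) / 5.5 = -26.36 (outside (0, 60))
  t = (30 x 3 + 235) / 5.5 = 59.09
Valid solutions in (0, 60): {39.09, 59.09} minutes.
The second occurrence is t = 59.09 minutes.
The hands form a 125-degree angle at 59.09 minutes past 3:00.

Final answer: 59.09 minutes past 3:00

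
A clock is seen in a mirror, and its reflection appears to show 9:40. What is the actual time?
Reflection across the vertical (12-6) axis maps a hand at angle A degrees to (360 - A) degrees, which sends a reading of T minutes past 12:00 to (720 - T) minutes past 12:00.
Mirror reads 9:40 = 580 minutes past 12:00.
Actual time: (720 - 580) mod 720 = 140 minutes = 2:20.

Final answer: 2:20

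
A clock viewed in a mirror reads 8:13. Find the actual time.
Reflection across the vertical (12-6) axis maps a hand at angle A degrees to (360 - A) degrees, which sends a reading of T minutes past 12:00 to (720 - T) minutes past 12:00.
Mirror reads 8:13 = 493 minutes past 12:00.
Actual time: (720 - 493) mod 720 = 227 minutes = 3:47.

Final answer: 3:47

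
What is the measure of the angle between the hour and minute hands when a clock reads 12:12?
Hour hand position: 0 x 30 + 12 x 0.5 = 6 degrees
Minute hand position: 12 x 6 = 72 degrees
Difference: |6 - 72| = 66 degrees
The angle between the hands is 66 degrees

Final answer: 66 degrees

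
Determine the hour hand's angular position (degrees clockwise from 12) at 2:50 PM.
The hour hand moves 30 degrees per hour and 0.5 degrees per minute.
At 2:50: (2) x 30 + 50 x 0.5 = 60 + 25 = 85 degrees

Final answer: 85 degrees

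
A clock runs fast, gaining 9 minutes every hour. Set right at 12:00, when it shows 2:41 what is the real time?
For every 60 true minutes, the faulty clock advances 69 minutes, so 1 faulty-clock minute corresponds to 60/69 true minutes.
From 12:00 to 2:41 on the faulty dial is 161 minutes.
True elapsed: 161 x 60/69 = 140 minutes = 2 hours and 20 minutes.
True time: 12:00 + 2 hours and 20 minutes = 2:20.

Final answer: 2:20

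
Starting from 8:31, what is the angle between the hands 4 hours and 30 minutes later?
First find the time 4 hours and 30 minutes after 8:31.
Total minutes: 8 x 60 + 31 + 4 x 60 + 30 = 781.
781 mod 720 = 61 minutes = 1:01.
Now compute the angle at 1:01:
Hour hand: 1 x 30 + 1 x 0.5 = 30.5 degrees
Minute hand: 1 x 6 = 6 degrees
Difference: |30.5 - 6| = 24.5 degrees
The angle is 24.5 degrees

Final answer: 24.5 degrees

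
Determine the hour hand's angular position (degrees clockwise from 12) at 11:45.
The hour hand moves 30 degrees per hour and 0.5 degrees per minute.
At 11:45: (11) x 30 + 45 x 0.5 = 330 + 22.5 = 352.5 degrees

Final answer: 352.5 degrees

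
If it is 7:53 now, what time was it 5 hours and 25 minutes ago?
Starting time: 7:53 = 473 total minutes past 12:00
Subtracting: 5 hours and 25 minutes = 325 minutes
473 - 325 = 148 minutes
= 2 hours and 28 minutes past 12:00 = 2:28

Final answer: 2:28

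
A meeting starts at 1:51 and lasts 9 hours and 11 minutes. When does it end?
Starting time: 1:51
Adding 11 minutes to 51 minutes: 51 + 11 = 62 minutes = 1 hour and 2 minutes
Adding 9 hours: 1 + 9 + 1 (carry) = 11
Final time: 11:02

Final answer: 11:02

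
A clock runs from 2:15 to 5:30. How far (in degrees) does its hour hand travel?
The hour hand moves 0.5 degrees per minute.
Time elapsed: 5:30 - 2:15 = 195 minutes
Angular displacement: 195 x 0.5 = 97.5 degrees

Final answer: 97.5 degrees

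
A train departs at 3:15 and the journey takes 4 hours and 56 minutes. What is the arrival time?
Starting time: 3:15
Adding 56 minutes to 15 minutes: 15 + 56 = 71 minutes = 1 hour and 11 minutes
Adding 4 hours: 3 + 4 + 1 (carry) = 8
Final time: 8:11

Final answer: 8:11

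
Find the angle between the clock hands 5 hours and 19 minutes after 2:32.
First find the time 5 hours and 19 minutes after 2:32.
Total minutes: 2 x 60 + 32 + 5 x 60 + 19 = 471.
471 mod 720 = 471 minutes = 7:51.
Now compute the angle at 7:51:
Hour hand: 7 x 30 + 51 x 0.5 = 235.5 degrees
Minute hand: 51 x 6 = 306 degrees
Difference: |235.5 - 306| = 70.5 degrees
The angle is 70.5 degrees

Final answer: 70.5 degrees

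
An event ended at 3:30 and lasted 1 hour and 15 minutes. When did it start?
Starting time: 3:30 = 210 total minutes past 12:00
Subtracting: 1 hour and 15 minutes = 75 minutes
210 - 75 = 135 minutes
= 2 hours and 15 minutes past 12:00 = 2:15

Final answer: 2:15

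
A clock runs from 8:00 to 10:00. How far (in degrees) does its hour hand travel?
The hour hand moves 0.5 degrees per minute.
Time elapsed: 10:00 - 8:00 = 120 minutes
Angular displacement: 120 x 0.5 = 60 degrees

Final answer: 60 degrees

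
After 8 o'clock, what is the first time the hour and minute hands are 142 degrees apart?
At t minutes past 8:00, the hour hand is at 30 x 8 + 0.5t degrees and the minute hand is at 6t degrees.
The smaller angle between them is 142 degrees when |30H - 5.5t| = 142 or |30H - 5.5t| = 218.
With H = 8, solve 30 x 8 - 5.5t = +/- target for each target:
  t = (30 x 8 - 142) / 5.5 = 17.82
  t = (30 x 8 + 142) / 5.5 = 69.45 (outside (0, 60))
  t = (30 x 8 - 218) / 5.5 = 4
  t = (30 x 8 + 218) / 5.5 = 83.27 (outside (0, 60))
Valid solutions in (0, 60): {4, 17.82} minutes.
The first occurrence is t = 4 minutes.
The hands form a 142-degree angle at 4 minutes past 8:00.

Final answer: 4 minutes past 8:00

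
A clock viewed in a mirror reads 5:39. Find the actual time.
Reflection across the vertical (12-6) axis maps a hand at angle A degrees to (360 - A) degrees, which sends a reading of T minutes past 12:00 to (720 - T) minutes past 12:00.
Mirror reads 5:39 = 339 minutes past 12:00.
Actual time: (720 - 339) mod 720 = 381 minutes = 6:21.

Final answer: 6:21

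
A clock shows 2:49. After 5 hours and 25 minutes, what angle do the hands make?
First find the time 5 hours and 25 minutes after 2:49.
Total minutes: 2 x 60 + 49 + 5 x 60 + 25 = 494.
494 mod 720 = 494 minutes = 8:14.
Now compute the angle at 8:14:
Hour hand: 8 x 30 + 14 x 0.5 = 247 degrees
Minute hand: 14 x 6 = 84 degrees
Difference: |247 - 84| = 163 degrees
The angle is 163 degrees

Final answer: 163 degrees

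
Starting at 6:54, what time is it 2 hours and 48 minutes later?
Starting time: 6:54
Adding 48 minutes to 54 minutes: 54 + 48 = 102 minutes = 1 hour and 42 minutes
Adding 2 hours: 6 + 2 + 1 (carry) = 9
Final time: 9:42

Final answer: 9:42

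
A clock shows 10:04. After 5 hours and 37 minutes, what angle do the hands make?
First find the time 5 hours and 37 minutes after 10:04.
Total minutes: 10 x 60 + 4 + 5 x 60 + 37 = 941.
941 mod 720 = 221 minutes = 3:41.
Now compute the angle at 3:41:
Hour hand: 3 x 30 + 41 x 0.5 = 110.5 degrees
Minute hand: 41 x 6 = 246 degrees
Difference: |110.5 - 246| = 135.5 degrees
The angle is 135.5 degrees

Final answer: 135.5 degrees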